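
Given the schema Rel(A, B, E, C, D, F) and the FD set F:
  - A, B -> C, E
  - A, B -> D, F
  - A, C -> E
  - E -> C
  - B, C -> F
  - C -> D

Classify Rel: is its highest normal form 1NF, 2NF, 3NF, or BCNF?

2NF

Candidate key: {A, B}. Prime attributes: {A, B}.
A, C -> E: {A, C}⁺ = {A, C, D, E}, which is not all of the attributes, so the left side is not a superkey — BCNF is violated.
Because {E} is non-prime and the left side of A, C -> E is not a superkey, the relation is not in 3NF.
Checking every proper subset of each key, none determines a non-prime attribute — 2NF is satisfied.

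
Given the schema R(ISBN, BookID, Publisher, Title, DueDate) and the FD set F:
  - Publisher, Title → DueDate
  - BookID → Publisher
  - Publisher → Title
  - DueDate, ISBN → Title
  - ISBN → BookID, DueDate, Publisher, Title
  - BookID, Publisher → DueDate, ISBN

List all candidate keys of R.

{BookID}, {ISBN}

{BookID}⁺ = {BookID, DueDate, ISBN, Publisher, Title}, which is every attribute, so {BookID} is a candidate key.
{ISBN}⁺ = {BookID, DueDate, ISBN, Publisher, Title}, which is every attribute, so {ISBN} is a candidate key.
Any other superkey properly contains one of these, so there are no further candidate keys.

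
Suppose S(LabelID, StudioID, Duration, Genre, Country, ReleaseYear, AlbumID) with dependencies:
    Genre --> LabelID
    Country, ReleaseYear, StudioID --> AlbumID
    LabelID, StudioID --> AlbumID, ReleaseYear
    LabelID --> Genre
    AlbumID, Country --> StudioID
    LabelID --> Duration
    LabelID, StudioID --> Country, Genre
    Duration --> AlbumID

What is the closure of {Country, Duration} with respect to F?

{AlbumID, Country, Duration, StudioID}

Start with {Country, Duration}.
Duration --> AlbumID applies; add {AlbumID} → now {AlbumID, Country, Duration}.
AlbumID, Country --> StudioID applies; add {StudioID} → now {AlbumID, Country, Duration, StudioID}.
No further FD applies.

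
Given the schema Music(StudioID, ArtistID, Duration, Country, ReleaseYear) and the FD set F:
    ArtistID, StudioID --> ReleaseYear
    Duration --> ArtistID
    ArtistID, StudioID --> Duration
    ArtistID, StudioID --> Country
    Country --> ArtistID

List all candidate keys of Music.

{ArtistID, StudioID}, {Country, StudioID}, {Duration, StudioID}

No FD produces {StudioID}, so it must be in every candidate key.
Closure of {ArtistID, StudioID} is {ArtistID, Country, Duration, ReleaseYear, StudioID}, the whole schema; {ArtistID, StudioID} is a candidate key.
Closure of {Country, StudioID} is {ArtistID, Country, Duration, ReleaseYear, StudioID}, the whole schema; {Country, StudioID} is a candidate key.
Closure of {Duration, StudioID} is {ArtistID, Country, Duration, ReleaseYear, StudioID}, the whole schema; {Duration, StudioID} is a candidate key.
These are minimal and exhaustive — every other superkey contains one of them.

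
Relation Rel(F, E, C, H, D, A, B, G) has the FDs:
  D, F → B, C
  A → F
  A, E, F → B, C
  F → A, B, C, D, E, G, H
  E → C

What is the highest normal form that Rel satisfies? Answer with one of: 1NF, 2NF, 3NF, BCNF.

Candidate keys: {A}, {F}. Prime attributes: {A, F}.
E → C breaks BCNF: {E}⁺ = {C, E}, so {E} is not a superkey.
Because {C} is non-prime and the left side of E → C is not a superkey, the relation is not in 3NF.
Every candidate key is a single attribute, so no partial dependency is possible; 2NF holds.

2NF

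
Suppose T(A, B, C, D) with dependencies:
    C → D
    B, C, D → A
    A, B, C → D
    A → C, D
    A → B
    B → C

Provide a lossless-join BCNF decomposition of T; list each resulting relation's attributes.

Candidate keys of the original relation: {A}, {B}.
Within {A, B, C, D}: {C}⁺ ∩ {A, B, C, D} = {C, D}, not the whole set, so C → D violates BCNF; decompose into {C, D} and {A, B, C}.
{C, D} is in BCNF.
{A, B, C} is in BCNF.

{A, B, C}; {C, D}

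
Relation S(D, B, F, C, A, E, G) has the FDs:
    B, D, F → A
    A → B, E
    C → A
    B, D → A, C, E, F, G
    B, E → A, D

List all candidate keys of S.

{A}⁺ = {A, B, C, D, E, F, G} — all of the relation — so {A} is a candidate key.
{C}⁺ = {A, B, C, D, E, F, G} — all of the relation — so {C} is a candidate key.
{B, D}⁺ = {A, B, C, D, E, F, G} — all of the relation — so {B, D} is a candidate key.
{B, E}⁺ = {A, B, C, D, E, F, G} — all of the relation — so {B, E} is a candidate key.
These are minimal and exhaustive — every other superkey contains one of them.

{A}, {B, D}, {B, E}, {C}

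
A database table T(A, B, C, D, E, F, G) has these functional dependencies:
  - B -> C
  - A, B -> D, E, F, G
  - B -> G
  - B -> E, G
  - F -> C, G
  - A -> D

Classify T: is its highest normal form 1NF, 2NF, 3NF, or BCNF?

1NF

Candidate key: {A, B}. Prime attributes: {A, B}.
B -> C: {B}⁺ = {B, C, E, G}, which is not all of the attributes, so the left side is not a superkey — BCNF is violated.
Because {C} is non-prime and the left side of B -> C is not a superkey, the relation is not in 3NF.
{A} is a proper subset of the key {A, B}, and {A}⁺ contains the non-prime attribute {D} — a partial dependency, so 2NF is violated.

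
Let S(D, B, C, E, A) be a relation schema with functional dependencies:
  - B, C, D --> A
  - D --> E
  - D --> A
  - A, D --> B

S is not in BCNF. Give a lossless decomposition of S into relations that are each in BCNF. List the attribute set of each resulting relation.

{A, B, D, E}; {C, D}

Candidate key of the original relation: {C, D}.
{A, B, C, D, E}: {D} determines {A, B, D, E} here but is not a superkey — split on D --> A, B, E, giving {A, B, D, E} and {C, D}.
{A, B, D, E}: every determinant is a superkey — BCNF.
{C, D}: every determinant is a superkey — BCNF.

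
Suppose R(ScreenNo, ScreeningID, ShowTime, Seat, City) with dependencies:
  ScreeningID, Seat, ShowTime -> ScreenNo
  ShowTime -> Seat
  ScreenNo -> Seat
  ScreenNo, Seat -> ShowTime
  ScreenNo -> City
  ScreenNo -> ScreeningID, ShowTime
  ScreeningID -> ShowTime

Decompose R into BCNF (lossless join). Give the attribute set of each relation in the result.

{City, ScreenNo, ScreeningID, ShowTime}; {Seat, ShowTime}

Candidate keys of the original relation: {ScreenNo}, {ScreeningID}.
Within {City, ScreenNo, ScreeningID, Seat, ShowTime}: {ShowTime}⁺ ∩ {City, ScreenNo, ScreeningID, Seat, ShowTime} = {Seat, ShowTime}, not the whole set, so ShowTime -> Seat violates BCNF; decompose into {Seat, ShowTime} and {City, ScreenNo, ScreeningID, ShowTime}.
{Seat, ShowTime}: every determinant is a superkey — BCNF.
{City, ScreenNo, ScreeningID, ShowTime}: every determinant is a superkey — BCNF.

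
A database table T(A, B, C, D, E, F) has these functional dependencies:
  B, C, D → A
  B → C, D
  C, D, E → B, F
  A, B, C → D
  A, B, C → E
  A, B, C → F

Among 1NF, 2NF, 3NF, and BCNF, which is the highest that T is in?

BCNF

Candidate keys: {B}, {C, D, E}. Prime attributes: {B, C, D, E}.
Every FD has a superkey on the left, so the relation is in BCNF.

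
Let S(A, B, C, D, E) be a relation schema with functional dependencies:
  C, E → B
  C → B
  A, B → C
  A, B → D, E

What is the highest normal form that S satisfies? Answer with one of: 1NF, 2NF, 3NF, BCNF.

Candidate keys: {A, B}, {A, C}. Prime attributes: {A, B, C}.
C, E → B: {C, E}⁺ = {B, C, E}, which is not all of the attributes, so the left side is not a superkey — BCNF is violated.
Since {B} ⊆ prime attributes and every other non-superkey FD also has a prime right side, the schema is in 3NF.

3NF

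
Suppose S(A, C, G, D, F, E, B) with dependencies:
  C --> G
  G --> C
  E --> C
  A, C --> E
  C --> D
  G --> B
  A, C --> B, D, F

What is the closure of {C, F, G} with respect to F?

{B, C, D, F, G}

Start with {C, F, G}.
C --> D applies; add {D} → now {C, D, F, G}.
G --> B applies; add {B} → now {B, C, D, F, G}.
No further FD applies.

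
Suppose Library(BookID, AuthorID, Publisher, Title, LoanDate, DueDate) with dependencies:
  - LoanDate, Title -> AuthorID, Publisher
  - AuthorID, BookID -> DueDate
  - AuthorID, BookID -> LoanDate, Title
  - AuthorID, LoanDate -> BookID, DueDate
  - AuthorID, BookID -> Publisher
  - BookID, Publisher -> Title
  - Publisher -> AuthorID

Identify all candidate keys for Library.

{AuthorID, BookID}, {AuthorID, LoanDate}, {BookID, Publisher}, {LoanDate, Publisher}, {LoanDate, Title}

{AuthorID, BookID}⁺ = {AuthorID, BookID, DueDate, LoanDate, Publisher, Title}, which is every attribute, so {AuthorID, BookID} is a candidate key.
{AuthorID, LoanDate}⁺ = {AuthorID, BookID, DueDate, LoanDate, Publisher, Title}, which is every attribute, so {AuthorID, LoanDate} is a candidate key.
{BookID, Publisher}⁺ = {AuthorID, BookID, DueDate, LoanDate, Publisher, Title}, which is every attribute, so {BookID, Publisher} is a candidate key.
{LoanDate, Publisher}⁺ = {AuthorID, BookID, DueDate, LoanDate, Publisher, Title}, which is every attribute, so {LoanDate, Publisher} is a candidate key.
{LoanDate, Title}⁺ = {AuthorID, BookID, DueDate, LoanDate, Publisher, Title}, which is every attribute, so {LoanDate, Title} is a candidate key.
These are minimal and exhaustive — every other superkey contains one of them.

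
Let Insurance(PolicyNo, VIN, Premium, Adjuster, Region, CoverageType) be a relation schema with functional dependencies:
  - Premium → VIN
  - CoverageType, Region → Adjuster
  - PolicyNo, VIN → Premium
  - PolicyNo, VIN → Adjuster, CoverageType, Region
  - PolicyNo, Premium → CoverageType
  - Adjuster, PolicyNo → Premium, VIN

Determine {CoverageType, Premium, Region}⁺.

{Adjuster, CoverageType, Premium, Region, VIN}

Start with {CoverageType, Premium, Region}.
Premium → VIN applies; add {VIN} → now {CoverageType, Premium, Region, VIN}.
CoverageType, Region → Adjuster applies; add {Adjuster} → now {Adjuster, CoverageType, Premium, Region, VIN}.
No further FD applies.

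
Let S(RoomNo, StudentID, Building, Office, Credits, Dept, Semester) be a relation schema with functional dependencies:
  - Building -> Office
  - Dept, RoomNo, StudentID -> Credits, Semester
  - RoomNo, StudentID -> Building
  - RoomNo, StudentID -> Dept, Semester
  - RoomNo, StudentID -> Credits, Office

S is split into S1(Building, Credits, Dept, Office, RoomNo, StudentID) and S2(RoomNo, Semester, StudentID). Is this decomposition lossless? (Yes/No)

Yes

The shared attributes are {RoomNo, StudentID} and {RoomNo, StudentID}⁺ = {Building, Credits, Dept, Office, RoomNo, Semester, StudentID}.
S1 is contained in that closure, so S1 ∩ S2 -> S1 holds and the join is lossless.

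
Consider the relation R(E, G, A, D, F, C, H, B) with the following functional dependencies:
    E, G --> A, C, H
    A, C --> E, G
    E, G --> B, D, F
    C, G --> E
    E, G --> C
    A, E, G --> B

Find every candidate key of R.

Closure of {A, C} is {A, B, C, D, E, F, G, H}, the whole schema; {A, C} is a candidate key.
Closure of {C, G} is {A, B, C, D, E, F, G, H}, the whole schema; {C, G} is a candidate key.
Closure of {E, G} is {A, B, C, D, E, F, G, H}, the whole schema; {E, G} is a candidate key.
No proper subset of any of these is a key, and no other minimal superkey exists.

{A, C}, {C, G}, {E, G}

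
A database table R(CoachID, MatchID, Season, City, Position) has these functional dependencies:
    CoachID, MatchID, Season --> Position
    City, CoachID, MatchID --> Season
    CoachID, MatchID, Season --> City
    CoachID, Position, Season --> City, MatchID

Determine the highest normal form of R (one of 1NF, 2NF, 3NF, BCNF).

Candidate keys: {City, CoachID, MatchID}, {CoachID, MatchID, Season}, {CoachID, Position, Season}. Prime attributes: {City, CoachID, MatchID, Position, Season}.
Every FD has a superkey on the left, so the relation is in BCNF.

BCNF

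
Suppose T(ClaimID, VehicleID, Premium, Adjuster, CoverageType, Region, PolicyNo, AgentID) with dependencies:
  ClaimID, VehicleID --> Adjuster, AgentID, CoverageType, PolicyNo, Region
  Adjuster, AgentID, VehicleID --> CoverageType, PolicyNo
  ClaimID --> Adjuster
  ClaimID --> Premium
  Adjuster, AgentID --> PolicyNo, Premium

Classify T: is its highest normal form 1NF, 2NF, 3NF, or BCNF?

Candidate key: {ClaimID, VehicleID}. Prime attributes: {ClaimID, VehicleID}.
Adjuster, AgentID, VehicleID --> CoverageType, PolicyNo: {Adjuster, AgentID, VehicleID}⁺ = {Adjuster, AgentID, CoverageType, PolicyNo, Premium, VehicleID}, which is not all of the attributes, so the left side is not a superkey — BCNF is violated.
Adjuster, AgentID, VehicleID --> CoverageType, PolicyNo determines the non-prime attributes {CoverageType, PolicyNo} from a non-superkey — 3NF is violated.
Since {ClaimID} ⊂ {ClaimID, VehicleID} and {ClaimID}⁺ ⊇ {Adjuster, Premium} with {Adjuster, Premium} non-prime, there is a partial dependency; 2NF fails.

1NF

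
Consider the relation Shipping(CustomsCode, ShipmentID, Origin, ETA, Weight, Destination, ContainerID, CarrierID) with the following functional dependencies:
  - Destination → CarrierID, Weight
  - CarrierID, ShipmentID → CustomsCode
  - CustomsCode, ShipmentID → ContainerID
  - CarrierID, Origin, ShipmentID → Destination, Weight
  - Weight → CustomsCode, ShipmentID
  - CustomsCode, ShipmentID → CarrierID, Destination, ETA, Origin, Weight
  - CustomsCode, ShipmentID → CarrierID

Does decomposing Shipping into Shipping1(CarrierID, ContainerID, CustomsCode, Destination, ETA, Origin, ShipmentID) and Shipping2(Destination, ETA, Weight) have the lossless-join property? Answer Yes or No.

The shared attributes are {Destination, ETA} and {Destination, ETA}⁺ = {CarrierID, ContainerID, CustomsCode, Destination, ETA, Origin, ShipmentID, Weight}.
Shipping1 is contained in that closure, so Shipping1 ∩ Shipping2 → Shipping1 holds and the join is lossless.

Yes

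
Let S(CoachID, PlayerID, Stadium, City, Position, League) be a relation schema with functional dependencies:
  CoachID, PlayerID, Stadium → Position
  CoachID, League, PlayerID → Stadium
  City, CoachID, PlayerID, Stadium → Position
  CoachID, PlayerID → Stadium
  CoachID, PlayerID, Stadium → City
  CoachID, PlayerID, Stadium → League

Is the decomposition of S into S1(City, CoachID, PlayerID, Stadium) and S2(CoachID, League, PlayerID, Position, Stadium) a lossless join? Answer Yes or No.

The shared attributes are {CoachID, PlayerID, Stadium} and {CoachID, PlayerID, Stadium}⁺ = {City, CoachID, League, PlayerID, Position, Stadium}.
Since S1 ⊆ {City, CoachID, League, PlayerID, Position, Stadium}, the intersection is a superkey of S1; the decomposition is lossless.

Yes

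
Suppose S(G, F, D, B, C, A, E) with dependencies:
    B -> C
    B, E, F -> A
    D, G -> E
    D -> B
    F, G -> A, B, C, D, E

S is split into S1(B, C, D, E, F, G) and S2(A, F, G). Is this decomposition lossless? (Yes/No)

Yes

Common attributes: {F, G}; their closure is {A, B, C, D, E, F, G}.
This includes all of S1, so the common attributes are a superkey of S1 — the join is lossless.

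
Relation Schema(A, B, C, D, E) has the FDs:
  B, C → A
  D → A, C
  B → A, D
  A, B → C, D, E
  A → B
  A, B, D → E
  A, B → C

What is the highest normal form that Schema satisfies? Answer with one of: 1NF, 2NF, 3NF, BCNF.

Candidate keys: {A}, {B}, {D}. Prime attributes: {A, B, D}.
Every FD has a superkey on the left, so the relation is in BCNF.

BCNF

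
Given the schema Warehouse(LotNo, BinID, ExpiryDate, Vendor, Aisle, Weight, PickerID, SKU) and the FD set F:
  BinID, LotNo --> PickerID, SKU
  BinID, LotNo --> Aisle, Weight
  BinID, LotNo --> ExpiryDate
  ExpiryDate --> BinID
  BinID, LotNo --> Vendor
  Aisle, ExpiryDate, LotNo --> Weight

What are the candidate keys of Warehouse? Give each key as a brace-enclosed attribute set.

{BinID, LotNo}, {ExpiryDate, LotNo}

{LotNo} never appears on the right of any FD, so every key must include it.
Closure of {BinID, LotNo} is {Aisle, BinID, ExpiryDate, LotNo, PickerID, SKU, Vendor, Weight}, the whole schema; {BinID, LotNo} is a candidate key.
Closure of {ExpiryDate, LotNo} is {Aisle, BinID, ExpiryDate, LotNo, PickerID, SKU, Vendor, Weight}, the whole schema; {ExpiryDate, LotNo} is a candidate key.
No proper subset of any of these is a key, and no other minimal superkey exists.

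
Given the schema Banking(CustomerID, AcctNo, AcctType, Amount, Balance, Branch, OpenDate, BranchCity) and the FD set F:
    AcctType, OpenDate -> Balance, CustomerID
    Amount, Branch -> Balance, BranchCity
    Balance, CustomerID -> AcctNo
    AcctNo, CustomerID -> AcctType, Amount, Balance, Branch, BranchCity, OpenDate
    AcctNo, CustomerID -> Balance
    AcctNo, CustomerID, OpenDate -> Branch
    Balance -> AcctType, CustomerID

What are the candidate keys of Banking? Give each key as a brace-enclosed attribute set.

{AcctNo, CustomerID}, {AcctType, OpenDate}, {Amount, Branch}, {Balance}

Closure of {Balance} is {AcctNo, AcctType, Amount, Balance, Branch, BranchCity, CustomerID, OpenDate}, the whole schema; {Balance} is a candidate key.
Closure of {AcctNo, CustomerID} is {AcctNo, AcctType, Amount, Balance, Branch, BranchCity, CustomerID, OpenDate}, the whole schema; {AcctNo, CustomerID} is a candidate key.
Closure of {AcctType, OpenDate} is {AcctNo, AcctType, Amount, Balance, Branch, BranchCity, CustomerID, OpenDate}, the whole schema; {AcctType, OpenDate} is a candidate key.
Closure of {Amount, Branch} is {AcctNo, AcctType, Amount, Balance, Branch, BranchCity, CustomerID, OpenDate}, the whole schema; {Amount, Branch} is a candidate key.
Any other superkey properly contains one of these, so there are no further candidate keys.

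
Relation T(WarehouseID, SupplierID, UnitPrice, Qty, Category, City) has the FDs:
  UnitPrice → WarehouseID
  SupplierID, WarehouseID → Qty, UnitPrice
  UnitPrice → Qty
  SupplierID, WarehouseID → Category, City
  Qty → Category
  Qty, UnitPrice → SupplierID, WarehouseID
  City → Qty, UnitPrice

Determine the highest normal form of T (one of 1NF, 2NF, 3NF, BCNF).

Candidate keys: {City}, {SupplierID, WarehouseID}, {UnitPrice}. Prime attributes: {City, SupplierID, UnitPrice, WarehouseID}.
Qty → Category: {Qty}⁺ = {Category, Qty}, which is not all of the attributes, so the left side is not a superkey — BCNF is violated.
Qty → Category determines the non-prime attribute {Category} from a non-superkey — 3NF is violated.
No proper subset of a key has a non-prime attribute in its closure, so there is no partial dependency; 2NF holds.

2NF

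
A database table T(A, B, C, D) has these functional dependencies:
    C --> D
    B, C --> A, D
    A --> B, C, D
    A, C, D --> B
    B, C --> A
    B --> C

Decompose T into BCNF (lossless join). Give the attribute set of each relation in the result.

{A, B, C}; {C, D}

Candidate keys of the original relation: {A}, {B}.
{A, B, C, D}: {C} determines {C, D} here but is not a superkey — split on C --> D, giving {C, D} and {A, B, C}.
{C, D}: every determinant is a superkey — BCNF.
{A, B, C}: every determinant is a superkey — BCNF.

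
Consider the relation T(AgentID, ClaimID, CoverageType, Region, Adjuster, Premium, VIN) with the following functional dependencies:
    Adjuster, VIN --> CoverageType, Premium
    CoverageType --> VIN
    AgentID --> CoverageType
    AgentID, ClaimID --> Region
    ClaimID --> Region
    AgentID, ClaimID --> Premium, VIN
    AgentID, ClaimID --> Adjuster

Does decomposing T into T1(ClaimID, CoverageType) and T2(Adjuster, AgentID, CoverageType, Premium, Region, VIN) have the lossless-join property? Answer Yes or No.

No

Common attributes: {CoverageType}; their closure is {CoverageType, VIN}.
The closure covers neither T1 nor T2 entirely; the join is not lossless.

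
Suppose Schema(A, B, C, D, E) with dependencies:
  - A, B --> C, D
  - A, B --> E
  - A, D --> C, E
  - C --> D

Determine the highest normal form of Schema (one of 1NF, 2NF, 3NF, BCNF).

2NF

Candidate key: {A, B}. Prime attributes: {A, B}.
A, D --> C, E: {A, D}⁺ = {A, C, D, E}, which is not all of the attributes, so the left side is not a superkey — BCNF is violated.
A, D --> C, E has non-prime {C, E} on the right and a non-superkey on the left, so 3NF fails.
Checking every proper subset of each key, none determines a non-prime attribute — 2NF is satisfied.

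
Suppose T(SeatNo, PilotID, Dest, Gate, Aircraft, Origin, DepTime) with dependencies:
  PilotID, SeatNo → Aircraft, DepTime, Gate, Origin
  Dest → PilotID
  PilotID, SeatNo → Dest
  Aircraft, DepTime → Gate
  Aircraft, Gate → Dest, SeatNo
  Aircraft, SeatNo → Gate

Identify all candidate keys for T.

{Aircraft, DepTime}, {Aircraft, Gate}, {Aircraft, SeatNo}, {Dest, SeatNo}, {PilotID, SeatNo}

{Aircraft, DepTime}⁺ = {Aircraft, DepTime, Dest, Gate, Origin, PilotID, SeatNo}, which is every attribute, so {Aircraft, DepTime} is a candidate key.
{Aircraft, Gate}⁺ = {Aircraft, DepTime, Dest, Gate, Origin, PilotID, SeatNo}, which is every attribute, so {Aircraft, Gate} is a candidate key.
{Aircraft, SeatNo}⁺ = {Aircraft, DepTime, Dest, Gate, Origin, PilotID, SeatNo}, which is every attribute, so {Aircraft, SeatNo} is a candidate key.
{Dest, SeatNo}⁺ = {Aircraft, DepTime, Dest, Gate, Origin, PilotID, SeatNo}, which is every attribute, so {Dest, SeatNo} is a candidate key.
{PilotID, SeatNo}⁺ = {Aircraft, DepTime, Dest, Gate, Origin, PilotID, SeatNo}, which is every attribute, so {PilotID, SeatNo} is a candidate key.
Any other superkey properly contains one of these, so there are no further candidate keys.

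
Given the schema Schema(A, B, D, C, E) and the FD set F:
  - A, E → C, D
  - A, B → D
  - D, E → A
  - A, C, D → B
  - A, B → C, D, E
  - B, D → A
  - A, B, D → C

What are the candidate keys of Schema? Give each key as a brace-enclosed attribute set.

{A, B}, {A, C, D}, {A, E}, {B, D}, {D, E}

{A, B}⁺ = {A, B, C, D, E} — all of the relation — so {A, B} is a candidate key.
{A, E}⁺ = {A, B, C, D, E} — all of the relation — so {A, E} is a candidate key.
{B, D}⁺ = {A, B, C, D, E} — all of the relation — so {B, D} is a candidate key.
{D, E}⁺ = {A, B, C, D, E} — all of the relation — so {D, E} is a candidate key.
{A, C, D}⁺ = {A, B, C, D, E} — all of the relation — so {A, C, D} is a candidate key.
No proper subset of any of these is a key, and no other minimal superkey exists.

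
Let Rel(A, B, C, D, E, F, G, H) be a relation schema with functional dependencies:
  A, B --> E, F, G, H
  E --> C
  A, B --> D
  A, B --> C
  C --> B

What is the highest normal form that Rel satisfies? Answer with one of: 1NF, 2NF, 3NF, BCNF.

3NF

Candidate keys: {A, B}, {A, C}, {A, E}. Prime attributes: {A, B, C, E}.
For E --> C we have {E}⁺ = {B, C, E}; {E} is not a superkey, so BCNF fails.
But every attribute on its right side ({C}) is prime, and the same holds for every other non-superkey FD, so 3NF still holds.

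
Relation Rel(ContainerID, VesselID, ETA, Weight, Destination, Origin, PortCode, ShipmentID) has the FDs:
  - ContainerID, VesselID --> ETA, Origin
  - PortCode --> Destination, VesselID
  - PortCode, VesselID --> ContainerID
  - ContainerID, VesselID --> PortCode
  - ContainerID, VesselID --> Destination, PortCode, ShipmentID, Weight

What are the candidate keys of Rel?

{ContainerID, VesselID}, {PortCode}

{PortCode}⁺ = {ContainerID, Destination, ETA, Origin, PortCode, ShipmentID, VesselID, Weight}, which is every attribute, so {PortCode} is a candidate key.
{ContainerID, VesselID}⁺ = {ContainerID, Destination, ETA, Origin, PortCode, ShipmentID, VesselID, Weight}, which is every attribute, so {ContainerID, VesselID} is a candidate key.
These are minimal and exhaustive — every other superkey contains one of them.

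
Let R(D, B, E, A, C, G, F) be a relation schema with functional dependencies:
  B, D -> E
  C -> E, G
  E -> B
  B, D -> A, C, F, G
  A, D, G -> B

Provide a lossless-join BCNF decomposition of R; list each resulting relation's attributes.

Candidate keys of the original relation: {A, D, G}, {B, D}, {C, D}, {D, E}.
Within {A, B, C, D, E, F, G}: {C}⁺ ∩ {A, B, C, D, E, F, G} = {B, C, E, G}, not the whole set, so C -> B, E, G violates BCNF; decompose into {B, C, E, G} and {A, C, D, F}.
Within {B, C, E, G}: {E}⁺ ∩ {B, C, E, G} = {B, E}, not the whole set, so E -> B violates BCNF; decompose into {B, E} and {C, E, G}.
{B, E} has no BCNF violation.
{C, E, G} has no BCNF violation.
{A, C, D, F} has no BCNF violation.

{A, C, D, F}; {B, E}; {C, E, G}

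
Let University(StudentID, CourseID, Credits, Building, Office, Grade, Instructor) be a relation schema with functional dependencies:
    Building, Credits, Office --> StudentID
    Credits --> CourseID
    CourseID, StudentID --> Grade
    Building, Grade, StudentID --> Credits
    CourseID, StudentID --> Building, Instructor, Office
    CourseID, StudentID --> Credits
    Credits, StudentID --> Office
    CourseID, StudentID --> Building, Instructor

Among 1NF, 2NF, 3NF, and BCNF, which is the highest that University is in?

3NF

Candidate keys: {Building, Credits, Office}, {Building, Grade, StudentID}, {CourseID, StudentID}, {Credits, StudentID}. Prime attributes: {Building, CourseID, Credits, Grade, Office, StudentID}.
Credits --> CourseID: {Credits}⁺ = {CourseID, Credits}, which is not all of the attributes, so the left side is not a superkey — BCNF is violated.
Since {CourseID} ⊆ prime attributes and every other non-superkey FD also has a prime right side, the schema is in 3NF.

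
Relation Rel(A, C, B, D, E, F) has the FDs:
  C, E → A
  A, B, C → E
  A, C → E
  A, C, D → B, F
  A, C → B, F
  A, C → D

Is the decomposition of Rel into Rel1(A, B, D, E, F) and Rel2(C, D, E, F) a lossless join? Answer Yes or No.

Rel1 ∩ Rel2 = {D, E, F}; its closure under F is {D, E, F}.
Rel1 ⊄ {D, E, F} and Rel2 ⊄ {D, E, F}, so the split is lossy.

No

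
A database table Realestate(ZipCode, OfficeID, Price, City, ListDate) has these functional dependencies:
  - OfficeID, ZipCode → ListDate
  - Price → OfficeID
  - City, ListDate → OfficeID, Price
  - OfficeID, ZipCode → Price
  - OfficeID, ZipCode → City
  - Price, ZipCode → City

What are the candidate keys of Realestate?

{City, ListDate, ZipCode}, {OfficeID, ZipCode}, {Price, ZipCode}

No FD produces {ZipCode}, so it must be in every candidate key.
Closure of {OfficeID, ZipCode} is {City, ListDate, OfficeID, Price, ZipCode}, the whole schema; {OfficeID, ZipCode} is a candidate key.
Closure of {Price, ZipCode} is {City, ListDate, OfficeID, Price, ZipCode}, the whole schema; {Price, ZipCode} is a candidate key.
Closure of {City, ListDate, ZipCode} is {City, ListDate, OfficeID, Price, ZipCode}, the whole schema; {City, ListDate, ZipCode} is a candidate key.
Any other superkey properly contains one of these, so there are no further candidate keys.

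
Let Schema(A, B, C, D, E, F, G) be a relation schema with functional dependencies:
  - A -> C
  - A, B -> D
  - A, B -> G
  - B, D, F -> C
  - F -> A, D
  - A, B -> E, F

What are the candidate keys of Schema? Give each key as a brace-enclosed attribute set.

{A, B}, {B, F}

Attributes never on any right-hand side: {B} — every candidate key must contain it.
{A, B}⁺ = {A, B, C, D, E, F, G} — all of the relation — so {A, B} is a candidate key.
{B, F}⁺ = {A, B, C, D, E, F, G} — all of the relation — so {B, F} is a candidate key.
No proper subset of any of these is a key, and no other minimal superkey exists.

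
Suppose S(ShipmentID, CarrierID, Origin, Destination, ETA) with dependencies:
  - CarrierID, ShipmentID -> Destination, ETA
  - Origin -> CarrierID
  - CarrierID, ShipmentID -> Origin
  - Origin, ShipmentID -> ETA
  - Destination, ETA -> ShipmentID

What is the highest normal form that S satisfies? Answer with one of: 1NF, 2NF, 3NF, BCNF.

3NF

Candidate keys: {CarrierID, Destination, ETA}, {CarrierID, ShipmentID}, {Destination, ETA, Origin}, {Origin, ShipmentID}. Prime attributes: {CarrierID, Destination, ETA, Origin, ShipmentID}.
Origin -> CarrierID: {Origin}⁺ = {CarrierID, Origin}, which is not all of the attributes, so the left side is not a superkey — BCNF is violated.
Its right-hand attributes {CarrierID} are all prime, as are those of every other non-superkey FD — the relation is in 3NF.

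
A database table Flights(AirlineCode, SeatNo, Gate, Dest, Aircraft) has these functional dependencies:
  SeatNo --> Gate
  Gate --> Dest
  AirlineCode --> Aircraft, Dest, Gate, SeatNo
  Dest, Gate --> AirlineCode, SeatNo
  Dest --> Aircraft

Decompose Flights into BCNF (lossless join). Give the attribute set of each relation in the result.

{Aircraft, Dest}; {AirlineCode, Dest, Gate, SeatNo}

Candidate keys of the original relation: {AirlineCode}, {Gate}, {SeatNo}.
Within {Aircraft, AirlineCode, Dest, Gate, SeatNo}: {Dest}⁺ ∩ {Aircraft, AirlineCode, Dest, Gate, SeatNo} = {Aircraft, Dest}, not the whole set, so Dest --> Aircraft violates BCNF; decompose into {Aircraft, Dest} and {AirlineCode, Dest, Gate, SeatNo}.
{Aircraft, Dest}: every determinant is a superkey — BCNF.
{AirlineCode, Dest, Gate, SeatNo}: every determinant is a superkey — BCNF.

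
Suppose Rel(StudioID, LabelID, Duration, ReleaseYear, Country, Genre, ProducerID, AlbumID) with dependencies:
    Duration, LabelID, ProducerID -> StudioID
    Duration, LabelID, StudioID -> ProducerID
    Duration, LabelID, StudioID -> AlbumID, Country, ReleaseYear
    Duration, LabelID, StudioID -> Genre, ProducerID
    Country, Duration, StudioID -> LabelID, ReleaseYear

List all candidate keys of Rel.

{Duration} never appears on the right of any FD, so every key must include it.
{Country, Duration, StudioID} is a candidate key since {Country, Duration, StudioID}⁺ = {AlbumID, Country, Duration, Genre, LabelID, ProducerID, ReleaseYear, StudioID} covers every attribute.
{Duration, LabelID, ProducerID} is a candidate key since {Duration, LabelID, ProducerID}⁺ = {AlbumID, Country, Duration, Genre, LabelID, ProducerID, ReleaseYear, StudioID} covers every attribute.
{Duration, LabelID, StudioID} is a candidate key since {Duration, LabelID, StudioID}⁺ = {AlbumID, Country, Duration, Genre, LabelID, ProducerID, ReleaseYear, StudioID} covers every attribute.
These are minimal and exhaustive — every other superkey contains one of them.

{Country, Duration, StudioID}, {Duration, LabelID, ProducerID}, {Duration, LabelID, StudioID}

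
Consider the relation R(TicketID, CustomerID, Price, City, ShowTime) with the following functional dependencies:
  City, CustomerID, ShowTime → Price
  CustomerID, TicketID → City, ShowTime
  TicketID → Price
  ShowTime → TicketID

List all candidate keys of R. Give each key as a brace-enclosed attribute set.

{CustomerID} never appears on the right of any FD, so every key must include it.
{CustomerID, ShowTime} is a candidate key since {CustomerID, ShowTime}⁺ = {City, CustomerID, Price, ShowTime, TicketID} covers every attribute.
{CustomerID, TicketID} is a candidate key since {CustomerID, TicketID}⁺ = {City, CustomerID, Price, ShowTime, TicketID} covers every attribute.
These are minimal and exhaustive — every other superkey contains one of them.

{CustomerID, ShowTime}, {CustomerID, TicketID}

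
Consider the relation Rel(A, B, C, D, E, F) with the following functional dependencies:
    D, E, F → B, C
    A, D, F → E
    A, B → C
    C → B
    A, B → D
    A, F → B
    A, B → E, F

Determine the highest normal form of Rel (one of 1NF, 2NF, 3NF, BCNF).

Candidate keys: {A, B}, {A, C}, {A, F}. Prime attributes: {A, B, C, F}.
D, E, F → B, C breaks BCNF: {D, E, F}⁺ = {B, C, D, E, F}, so {D, E, F} is not a superkey.
Its right-hand attributes {B, C} are all prime, as are those of every other non-superkey FD — the relation is in 3NF.

3NF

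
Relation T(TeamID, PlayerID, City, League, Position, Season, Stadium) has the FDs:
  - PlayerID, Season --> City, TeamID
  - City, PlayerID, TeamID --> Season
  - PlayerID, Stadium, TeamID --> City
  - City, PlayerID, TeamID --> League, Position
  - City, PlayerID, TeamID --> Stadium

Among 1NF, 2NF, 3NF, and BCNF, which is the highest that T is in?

Candidate keys: {City, PlayerID, TeamID}, {PlayerID, Season}, {PlayerID, Stadium, TeamID}. Prime attributes: {City, PlayerID, Season, Stadium, TeamID}.
Each dependency's left side is a superkey — BCNF holds.

BCNF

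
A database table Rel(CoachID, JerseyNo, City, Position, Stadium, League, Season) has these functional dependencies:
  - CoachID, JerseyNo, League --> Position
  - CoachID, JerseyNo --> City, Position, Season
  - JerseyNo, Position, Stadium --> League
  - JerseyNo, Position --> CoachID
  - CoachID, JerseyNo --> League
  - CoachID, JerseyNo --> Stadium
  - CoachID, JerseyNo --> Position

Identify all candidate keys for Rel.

{JerseyNo} never appears on the right of any FD, so every key must include it.
{CoachID, JerseyNo}⁺ = {City, CoachID, JerseyNo, League, Position, Season, Stadium} — all of the relation — so {CoachID, JerseyNo} is a candidate key.
{JerseyNo, Position}⁺ = {City, CoachID, JerseyNo, League, Position, Season, Stadium} — all of the relation — so {JerseyNo, Position} is a candidate key.
Any other superkey properly contains one of these, so there are no further candidate keys.

{CoachID, JerseyNo}, {JerseyNo, Position}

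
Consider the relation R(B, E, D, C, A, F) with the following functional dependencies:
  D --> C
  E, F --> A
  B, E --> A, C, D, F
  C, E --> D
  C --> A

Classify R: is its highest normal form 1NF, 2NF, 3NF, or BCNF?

Candidate key: {B, E}. Prime attributes: {B, E}.
D --> C breaks BCNF: {D}⁺ = {A, C, D}, so {D} is not a superkey.
Because {C} is non-prime and the left side of D --> C is not a superkey, the relation is not in 3NF.
No proper subset of a key has a non-prime attribute in its closure, so there is no partial dependency; 2NF holds.

2NF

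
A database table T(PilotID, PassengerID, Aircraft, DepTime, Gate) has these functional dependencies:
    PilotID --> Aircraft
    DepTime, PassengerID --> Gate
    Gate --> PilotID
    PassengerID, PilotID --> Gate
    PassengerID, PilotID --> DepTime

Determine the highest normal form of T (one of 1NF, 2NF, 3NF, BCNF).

Candidate keys: {DepTime, PassengerID}, {Gate, PassengerID}, {PassengerID, PilotID}. Prime attributes: {DepTime, Gate, PassengerID, PilotID}.
For PilotID --> Aircraft we have {PilotID}⁺ = {Aircraft, PilotID}; {PilotID} is not a superkey, so BCNF fails.
PilotID --> Aircraft has non-prime {Aircraft} on the right and a non-superkey on the left, so 3NF fails.
{Gate} is a proper subset of the key {Gate, PassengerID}, and {Gate}⁺ contains the non-prime attribute {Aircraft} — a partial dependency, so 2NF is violated.

1NF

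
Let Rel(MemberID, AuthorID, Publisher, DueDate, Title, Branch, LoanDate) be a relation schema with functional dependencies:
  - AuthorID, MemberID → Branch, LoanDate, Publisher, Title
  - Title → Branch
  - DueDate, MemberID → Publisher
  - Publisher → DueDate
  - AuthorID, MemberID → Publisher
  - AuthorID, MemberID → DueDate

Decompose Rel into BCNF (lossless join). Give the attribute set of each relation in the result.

{AuthorID, DueDate, LoanDate, MemberID, Title}; {Branch, Title}; {DueDate, Publisher}; {MemberID, Publisher}

Candidate key of the original relation: {AuthorID, MemberID}.
{AuthorID, Branch, DueDate, LoanDate, MemberID, Publisher, Title}: {Title} determines {Branch, Title} here but is not a superkey — split on Title → Branch, giving {Branch, Title} and {AuthorID, DueDate, LoanDate, MemberID, Publisher, Title}.
{Branch, Title} is in BCNF.
{AuthorID, DueDate, LoanDate, MemberID, Publisher, Title}: {DueDate, MemberID} determines {DueDate, MemberID, Publisher} here but is not a superkey — split on DueDate, MemberID → Publisher, giving {DueDate, MemberID, Publisher} and {AuthorID, DueDate, LoanDate, MemberID, Title}.
{DueDate, MemberID, Publisher}: {Publisher} determines {DueDate, Publisher} here but is not a superkey — split on Publisher → DueDate, giving {DueDate, Publisher} and {MemberID, Publisher}.
{DueDate, Publisher} is in BCNF.
{MemberID, Publisher} is in BCNF.
{AuthorID, DueDate, LoanDate, MemberID, Title} is in BCNF.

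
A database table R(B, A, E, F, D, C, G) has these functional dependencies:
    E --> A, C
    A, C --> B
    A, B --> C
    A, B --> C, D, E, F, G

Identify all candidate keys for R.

{A, B}, {A, C}, {E}

{E}⁺ = {A, B, C, D, E, F, G} — all of the relation — so {E} is a candidate key.
{A, B}⁺ = {A, B, C, D, E, F, G} — all of the relation — so {A, B} is a candidate key.
{A, C}⁺ = {A, B, C, D, E, F, G} — all of the relation — so {A, C} is a candidate key.
No proper subset of any of these is a key, and no other minimal superkey exists.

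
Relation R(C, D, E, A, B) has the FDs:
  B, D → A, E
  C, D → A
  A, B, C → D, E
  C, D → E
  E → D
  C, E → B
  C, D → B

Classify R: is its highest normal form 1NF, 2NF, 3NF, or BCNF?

3NF

Candidate keys: {A, B, C}, {C, D}, {C, E}. Prime attributes: {A, B, C, D, E}.
For B, D → A, E we have {B, D}⁺ = {A, B, D, E}; {B, D} is not a superkey, so BCNF fails.
Since {A, E} ⊆ prime attributes and every other non-superkey FD also has a prime right side, the schema is in 3NF.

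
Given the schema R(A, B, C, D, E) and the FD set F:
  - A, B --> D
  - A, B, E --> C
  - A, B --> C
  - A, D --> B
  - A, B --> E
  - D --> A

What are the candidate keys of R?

{D}⁺ = {A, B, C, D, E} — all of the relation — so {D} is a candidate key.
{A, B}⁺ = {A, B, C, D, E} — all of the relation — so {A, B} is a candidate key.
No proper subset of any of these is a key, and no other minimal superkey exists.

{A, B}, {D}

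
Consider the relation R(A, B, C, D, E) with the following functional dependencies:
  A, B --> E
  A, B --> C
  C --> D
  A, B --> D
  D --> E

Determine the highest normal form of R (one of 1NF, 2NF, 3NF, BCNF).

2NF

Candidate key: {A, B}. Prime attributes: {A, B}.
C --> D breaks BCNF: {C}⁺ = {C, D, E}, so {C} is not a superkey.
Because {D} is non-prime and the left side of C --> D is not a superkey, the relation is not in 3NF.
Checking every proper subset of each key, none determines a non-prime attribute — 2NF is satisfied.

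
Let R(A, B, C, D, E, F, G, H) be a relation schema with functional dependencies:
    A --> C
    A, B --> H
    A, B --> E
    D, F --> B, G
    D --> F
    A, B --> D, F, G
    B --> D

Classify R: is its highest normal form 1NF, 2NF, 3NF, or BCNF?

Candidate keys: {A, B}, {A, D}. Prime attributes: {A, B, D}.
A --> C breaks BCNF: {A}⁺ = {A, C}, so {A} is not a superkey.
A --> C determines the non-prime attribute {C} from a non-superkey — 3NF is violated.
Since {A} ⊂ {A, B} and {A}⁺ ⊇ {C} with {C} non-prime, there is a partial dependency; 2NF fails.

1NF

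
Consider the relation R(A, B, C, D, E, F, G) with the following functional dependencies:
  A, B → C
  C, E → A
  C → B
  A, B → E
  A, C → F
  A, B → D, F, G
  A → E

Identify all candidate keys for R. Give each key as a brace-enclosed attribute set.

Closure of {A, B} is {A, B, C, D, E, F, G}, the whole schema; {A, B} is a candidate key.
Closure of {A, C} is {A, B, C, D, E, F, G}, the whole schema; {A, C} is a candidate key.
Closure of {C, E} is {A, B, C, D, E, F, G}, the whole schema; {C, E} is a candidate key.
No proper subset of any of these is a key, and no other minimal superkey exists.

{A, B}, {A, C}, {C, E}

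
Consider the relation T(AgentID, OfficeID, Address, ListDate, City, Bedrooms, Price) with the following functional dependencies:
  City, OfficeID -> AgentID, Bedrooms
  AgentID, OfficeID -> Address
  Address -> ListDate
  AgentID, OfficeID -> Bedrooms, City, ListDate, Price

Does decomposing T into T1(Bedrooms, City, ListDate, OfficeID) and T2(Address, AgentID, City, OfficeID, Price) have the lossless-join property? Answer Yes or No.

The shared attributes are {City, OfficeID} and {City, OfficeID}⁺ = {Address, AgentID, Bedrooms, City, ListDate, OfficeID, Price}.
Since T1 ⊆ {Address, AgentID, Bedrooms, City, ListDate, OfficeID, Price}, the intersection is a superkey of T1; the decomposition is lossless.

Yes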